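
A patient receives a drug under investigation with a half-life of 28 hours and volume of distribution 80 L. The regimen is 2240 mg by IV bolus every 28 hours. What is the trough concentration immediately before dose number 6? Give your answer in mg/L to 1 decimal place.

f = (1/2)^(τ/t½) = (1/2)^(28/28) ≈ 0.5000.
C₀ = D/Vd = 2240/80 ≈ 28.000 mg/L.
Before the 6th dose, 5 doses have been given. Superposition: Cmin = C₀·(f + f² + … + f^5).
≈ 28.000 × (0.5000 + 0.2500 + 0.1250 + 0.0625 + 0.0313) ≈ 28.000 × 0.9688 ≈ 27.126 mg/L.

27.1 mg/L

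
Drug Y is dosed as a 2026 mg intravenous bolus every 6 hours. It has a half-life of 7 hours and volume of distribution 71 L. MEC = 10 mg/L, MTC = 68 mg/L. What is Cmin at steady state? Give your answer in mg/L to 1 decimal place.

35.2 mg/L

τ/t½ = 6/7 ≈ 0.85714, so fraction remaining f = (1/2)^(6/7) ≈ 0.5520.
At steady state, accumulation factor R = 1/(1 − e^(−kτ)) ≈ 2.2321.
Each bolus raises the concentration by D/Vd = 2026/71 ≈ 28.535 mg/L.
Cmax,ss = C₀/(1 − f) ≈ 28.535/0.4480 ≈ 63.694 mg/L.
One interval later, Cmin,ss = Cmax,ss·e^(−kτ) ≈ 63.694 × 0.5520 ≈ 35.159 mg/L.
Trough 35.2 mg/L vs MEC 10 mg/L: adequate.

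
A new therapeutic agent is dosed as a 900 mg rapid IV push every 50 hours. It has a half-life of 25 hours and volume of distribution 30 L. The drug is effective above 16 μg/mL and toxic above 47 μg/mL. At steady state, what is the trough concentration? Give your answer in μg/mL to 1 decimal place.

τ = 50 h = 2 half-lives, so f = (1/2)^2 = 0.25.
Accumulation ratio R = 1/(1 − f) = 1/0.75 = 4/3.
Single-dose peak C₀ = D/Vd = 900/30 = 30 μg/mL.
Steady-state peak Cmax,ss = C₀·R = 30 × 4/3 ≈ 40.000 μg/mL.
Steady-state trough Cmin,ss = Cmax,ss·f ≈ 40.000 × 0.25 ≈ 10.000 μg/mL.
Trough 10.0 μg/mL vs MEC 16 μg/mL: subtherapeutic.

10.0 μg/mL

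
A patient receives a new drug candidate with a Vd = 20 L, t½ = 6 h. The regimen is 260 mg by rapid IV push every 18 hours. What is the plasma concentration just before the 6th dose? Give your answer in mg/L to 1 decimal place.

f = (1/2)^(τ/t½) = (1/2)^(18/6) ≈ 0.1250.
C₀ = D/Vd = 260/20 ≈ 13.000 mg/L.
Before the 6th dose, 5 doses have been given. Superposition: Cmin = C₀·(f + f² + … + f^5).
≈ 13.000 × (0.1250 + 0.0156 + 0.0020 + 0.0002 + 0.0000) ≈ 13.000 × 0.1428 ≈ 1.856 mg/L.

1.9 mg/L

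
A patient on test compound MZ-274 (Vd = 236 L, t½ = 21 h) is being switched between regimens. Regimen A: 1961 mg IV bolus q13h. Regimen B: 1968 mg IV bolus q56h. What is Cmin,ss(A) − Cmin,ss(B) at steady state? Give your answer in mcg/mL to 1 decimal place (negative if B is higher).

Regimen A: f = (1/2)^(13/21) ≈ 0.6511; Cmin,ss = (1961/236)·f/(1−f) ≈ 15.506 mcg/mL.
Regimen B: f = (1/2)^(56/21) ≈ 0.1575; Cmin,ss = (1968/236)·f/(1−f) ≈ 1.559 mcg/mL.
Difference ≈ 15.506 − 1.559 ≈ 13.947 mcg/mL.

13.9 mcg/mL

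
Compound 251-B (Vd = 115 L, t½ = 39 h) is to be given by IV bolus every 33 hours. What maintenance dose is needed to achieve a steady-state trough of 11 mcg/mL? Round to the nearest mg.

τ/t½ = 33/39 ≈ 0.84615, so f = (1/2)^(33/39) ≈ 0.556266.
Cmin,ss = (D/Vd)·f/(1−f), so D = Cmin,ss·Vd·(1−f)/f.
D = 11 × 115 × (1−f)/f ≈ 11 × 115 × 0.79770 ≈ 1009.09 mg.

1009 mg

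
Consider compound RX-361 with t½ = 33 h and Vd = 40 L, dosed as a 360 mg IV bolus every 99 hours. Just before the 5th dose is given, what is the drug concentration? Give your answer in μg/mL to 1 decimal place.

f = (1/2)^(τ/t½) = (1/2)^(99/33) ≈ 0.1250.
C₀ = D/Vd = 360/40 ≈ 9.000 μg/mL.
Before the 5th dose, 4 doses have been given. Superposition: Cmin = C₀·(f + f² + … + f^4).
≈ 9.000 × (0.1250 + 0.0156 + 0.0020 + 0.0002) ≈ 9.000 × 0.1428 ≈ 1.285 μg/mL.

1.3 μg/mL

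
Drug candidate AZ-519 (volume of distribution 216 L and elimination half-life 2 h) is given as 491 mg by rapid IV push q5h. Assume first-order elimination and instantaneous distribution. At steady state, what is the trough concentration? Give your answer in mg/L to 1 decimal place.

0.5 mg/L

k = ln2/t½ = ln2/2 ≈ 0.346574 h⁻¹; fraction remaining f = e^(−kτ) = e^(−0.346574×5) ≈ 0.1768.
Accumulation ratio R = 1/(1 − f) ≈ 1/0.8232 ≈ 1.2148.
Single-dose peak C₀ = D/Vd = 491/216 ≈ 2.273 mg/L.
Cmax,ss = C₀/(1 − f) ≈ 2.273/0.8232 ≈ 2.761 mg/L.
One interval later, Cmin,ss = Cmax,ss·e^(−kτ) ≈ 2.761 × 0.1768 ≈ 0.488 mg/L.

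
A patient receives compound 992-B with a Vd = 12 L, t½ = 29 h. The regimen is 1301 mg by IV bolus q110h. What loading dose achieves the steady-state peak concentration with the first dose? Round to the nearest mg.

1402 mg

f = (1/2)^(110/29) ≈ 0.072138; accumulation ratio R = 1/(1−f) ≈ 1.07775.
Loading dose to hit Cmax,ss on first dose: D_load = D_maint·R ≈ 1301 × 1.07775 ≈ 1402.15 mg.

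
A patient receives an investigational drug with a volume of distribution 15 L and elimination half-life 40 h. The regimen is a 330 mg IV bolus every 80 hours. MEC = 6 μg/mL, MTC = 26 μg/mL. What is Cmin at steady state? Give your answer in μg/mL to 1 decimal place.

7.3 μg/mL

τ = 80 h = 2 half-lives, so f = (1/2)^2 = 0.25.
Accumulation ratio R = 1/(1 − f) = 1/0.75 = 4/3.
Single-dose peak C₀ = D/Vd = 330/15 = 22 μg/mL.
Steady-state peak Cmax,ss = C₀·R = 22 × 4/3 ≈ 29.333 μg/mL.
Steady-state trough Cmin,ss = Cmax,ss·f ≈ 29.333 × 0.25 ≈ 7.333 μg/mL.
Trough 7.3 μg/mL vs MEC 6 μg/mL: adequate.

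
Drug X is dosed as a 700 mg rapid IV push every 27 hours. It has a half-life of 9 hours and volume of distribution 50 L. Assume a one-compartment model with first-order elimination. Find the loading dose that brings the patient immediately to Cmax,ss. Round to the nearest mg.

f = (1/2)^(27/9) ≈ 0.125000; accumulation ratio R = 1/(1−f) ≈ 1.14286.
Loading dose to hit Cmax,ss on first dose: D_load = D_maint·R ≈ 700 × 1.14286 ≈ 800.00 mg.

800 mg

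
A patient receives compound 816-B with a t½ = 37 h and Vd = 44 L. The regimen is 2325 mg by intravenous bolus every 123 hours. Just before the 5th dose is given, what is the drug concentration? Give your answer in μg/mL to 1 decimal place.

f = (1/2)^(τ/t½) = (1/2)^(123/37) ≈ 0.0998.
C₀ = D/Vd = 2325/44 ≈ 52.841 μg/mL.
Before the 5th dose, 4 doses have been given. Superposition: Cmin = C₀·(f + f² + … + f^4).
≈ 52.841 × (0.0998 + 0.0100 + 0.0010 + 0.0001) ≈ 52.841 × 0.1109 ≈ 5.860 μg/mL.

5.9 μg/mL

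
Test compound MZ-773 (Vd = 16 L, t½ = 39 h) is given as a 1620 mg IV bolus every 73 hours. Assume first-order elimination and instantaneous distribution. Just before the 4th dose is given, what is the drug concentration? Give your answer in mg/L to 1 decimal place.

37.3 mg/L

f = (1/2)^(τ/t½) = (1/2)^(73/39) ≈ 0.2732.
C₀ = D/Vd = 1620/16 ≈ 101.250 mg/L.
Before the 4th dose, 3 doses have been given. Superposition: Cmin = C₀·(f + f² + … + f^3).
≈ 101.250 × (0.2732 + 0.0746 + 0.0204) ≈ 101.250 × 0.3682 ≈ 37.280 mg/L.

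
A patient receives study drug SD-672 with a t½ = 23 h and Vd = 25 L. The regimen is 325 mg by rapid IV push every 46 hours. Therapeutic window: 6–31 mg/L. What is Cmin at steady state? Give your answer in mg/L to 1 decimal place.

τ = 46 h = 2 half-lives, so f = (1/2)^2 = 0.25.
At steady state, R = 1/(1 − 0.25) = 4/3.
Single-dose peak C₀ = D/Vd = 325/25 = 13 mg/L.
Steady-state peak Cmax,ss = C₀·R = 13 × 4/3 ≈ 17.333 mg/L.
Steady-state trough Cmin,ss = Cmax,ss·f ≈ 17.333 × 0.25 ≈ 4.333 mg/L.
Trough 4.3 mg/L vs MEC 6 mg/L: subtherapeutic.

4.3 mg/L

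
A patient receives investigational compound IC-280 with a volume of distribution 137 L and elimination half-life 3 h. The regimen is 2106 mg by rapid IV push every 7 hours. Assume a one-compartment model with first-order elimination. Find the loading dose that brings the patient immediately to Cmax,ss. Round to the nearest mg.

2627 mg

f = (1/2)^(7/3) ≈ 0.198425; accumulation ratio R = 1/(1−f) ≈ 1.24754.
Loading dose to hit Cmax,ss on first dose: D_load = D_maint·R ≈ 2106 × 1.24754 ≈ 2627.32 mg.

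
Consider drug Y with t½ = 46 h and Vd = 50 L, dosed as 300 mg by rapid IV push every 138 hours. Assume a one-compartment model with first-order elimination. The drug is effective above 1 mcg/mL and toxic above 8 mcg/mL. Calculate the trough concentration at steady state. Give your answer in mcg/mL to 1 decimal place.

The dosing interval is 3 half-lives, so f = 2^(−3) = 0.125.
At steady state, R = 1/(1 − 0.125) = 8/7.
Single-dose peak C₀ = D/Vd = 300/50 = 6 mcg/mL.
Steady-state peak Cmax,ss = C₀·R = 6 × 8/7 ≈ 6.857 mcg/mL.
Steady-state trough Cmin,ss = Cmax,ss·f ≈ 6.857 × 0.125 ≈ 0.857 mcg/mL.
Trough 0.9 mcg/mL vs MEC 1 mcg/mL: subtherapeutic.

0.9 mcg/mL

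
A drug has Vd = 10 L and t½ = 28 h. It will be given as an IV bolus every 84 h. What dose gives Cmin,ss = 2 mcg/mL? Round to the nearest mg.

τ/t½ = 84/28 ≈ 3, so f = (1/2)^(84/28) ≈ 0.125000.
Cmin,ss = (D/Vd)·f/(1−f), so D = Cmin,ss·Vd·(1−f)/f.
D = 2 × 10 × (1−f)/f ≈ 2 × 10 × 7.00000 ≈ 140.00 mg.

140 mg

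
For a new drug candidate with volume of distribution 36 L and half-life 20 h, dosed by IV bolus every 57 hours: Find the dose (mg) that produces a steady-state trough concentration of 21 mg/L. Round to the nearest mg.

4695 mg

τ/t½ = 57/20 ≈ 2.85, so f = (1/2)^(57/20) ≈ 0.138696.
Cmin,ss = (D/Vd)·f/(1−f), so D = Cmin,ss·Vd·(1−f)/f.
D = 21 × 36 × (1−f)/f ≈ 21 × 36 × 6.21001 ≈ 4694.77 mg.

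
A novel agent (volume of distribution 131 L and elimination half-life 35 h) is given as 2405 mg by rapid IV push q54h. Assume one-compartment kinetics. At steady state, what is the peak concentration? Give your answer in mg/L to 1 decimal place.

k = ln2/t½ = ln2/35 ≈ 0.019804 h⁻¹; fraction remaining f = e^(−kτ) = e^(−0.019804×54) ≈ 0.3432.
Accumulation ratio R = 1/(1 − f) ≈ 1/0.6568 ≈ 1.5225.
Each bolus raises the concentration by D/Vd = 2405/131 ≈ 18.359 mg/L.
Steady-state peak Cmax,ss = C₀·R ≈ 18.359 × 1.5225 ≈ 27.952 mg/L.

28.0 mg/L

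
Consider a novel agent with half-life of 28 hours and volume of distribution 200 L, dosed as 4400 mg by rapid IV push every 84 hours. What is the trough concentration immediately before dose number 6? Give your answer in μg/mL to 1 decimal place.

f = (1/2)^(τ/t½) = (1/2)^(84/28) ≈ 0.1250.
C₀ = D/Vd = 4400/200 ≈ 22.000 μg/mL.
Before the 6th dose, 5 doses have been given. Superposition: Cmin = C₀·(f + f² + … + f^5).
≈ 22.000 × (0.1250 + 0.0156 + 0.0020 + 0.0002 + 0.0000) ≈ 22.000 × 0.1428 ≈ 3.142 μg/mL.

3.1 μg/mL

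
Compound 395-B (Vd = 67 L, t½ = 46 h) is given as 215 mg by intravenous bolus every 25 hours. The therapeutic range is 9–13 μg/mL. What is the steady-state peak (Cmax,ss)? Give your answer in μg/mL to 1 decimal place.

k = ln2/t½ = ln2/46 ≈ 0.015068 h⁻¹; fraction remaining f = e^(−kτ) = e^(−0.015068×25) ≈ 0.6861.
At steady state, accumulation factor R = 1/(1 − e^(−kτ)) ≈ 3.1857.
Each bolus raises the concentration by D/Vd = 215/67 ≈ 3.209 μg/mL.
Steady-state peak Cmax,ss = C₀·R ≈ 3.209 × 3.1857 ≈ 10.223 μg/mL.
Peak 10.2 μg/mL vs MTC 13 μg/mL: below toxic threshold.

10.2 μg/mL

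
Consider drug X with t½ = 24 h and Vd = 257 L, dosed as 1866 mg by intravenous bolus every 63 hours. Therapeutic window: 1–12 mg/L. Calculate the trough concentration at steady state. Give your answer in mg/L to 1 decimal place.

1.4 mg/L

τ/t½ = 63/24 ≈ 2.625, so fraction remaining f = (1/2)^(63/24) ≈ 0.1621.
At steady state, accumulation factor R = 1/(1 − e^(−kτ)) ≈ 1.1935.
Each bolus raises the concentration by D/Vd = 1866/257 ≈ 7.261 mg/L.
Steady-state peak Cmax,ss = C₀·R ≈ 7.261 × 1.1935 ≈ 8.666 mg/L.
One interval later, Cmin,ss = Cmax,ss·e^(−kτ) ≈ 8.666 × 0.1621 ≈ 1.405 mg/L.
Trough 1.4 mg/L vs MEC 1 mg/L: adequate.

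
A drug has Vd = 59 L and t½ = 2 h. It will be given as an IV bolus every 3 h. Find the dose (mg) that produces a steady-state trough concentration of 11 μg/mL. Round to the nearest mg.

1187 mg

τ/t½ = 3/2 ≈ 1.5, so f = (1/2)^(3/2) ≈ 0.353553.
Cmin,ss = (D/Vd)·f/(1−f), so D = Cmin,ss·Vd·(1−f)/f.
D = 11 × 59 × (1−f)/f ≈ 11 × 59 × 1.82843 ≈ 1186.65 mg.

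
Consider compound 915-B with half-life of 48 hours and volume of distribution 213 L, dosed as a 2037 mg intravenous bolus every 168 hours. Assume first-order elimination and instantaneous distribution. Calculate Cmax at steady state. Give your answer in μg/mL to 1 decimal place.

10.5 μg/mL

k = ln2/t½ = ln2/48 ≈ 0.014441 h⁻¹; fraction remaining f = e^(−kτ) = e^(−0.014441×168) ≈ 0.0884.
Accumulation ratio R = 1/(1 − f) ≈ 1/0.9116 ≈ 1.0970.
Single-dose peak C₀ = D/Vd = 2037/213 ≈ 9.563 μg/mL.
Steady-state peak Cmax,ss = C₀·R ≈ 9.563 × 1.0970 ≈ 10.491 μg/mL.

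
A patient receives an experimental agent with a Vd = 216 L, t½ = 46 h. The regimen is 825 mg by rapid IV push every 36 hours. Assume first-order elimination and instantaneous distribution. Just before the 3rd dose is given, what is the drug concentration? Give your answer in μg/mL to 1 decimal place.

f = (1/2)^(τ/t½) = (1/2)^(36/46) ≈ 0.5813.
C₀ = D/Vd = 825/216 ≈ 3.819 μg/mL.
Before the 3rd dose, 2 doses have been given. Superposition: Cmin = C₀·(f + f²).
≈ 3.819 × (0.5813 + 0.3379) ≈ 3.819 × 0.9192 ≈ 3.510 μg/mL.

3.5 μg/mL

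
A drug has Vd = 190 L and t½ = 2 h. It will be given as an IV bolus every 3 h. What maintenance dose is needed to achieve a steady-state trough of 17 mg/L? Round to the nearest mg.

τ/t½ = 3/2 ≈ 1.5, so f = (1/2)^(3/2) ≈ 0.353553.
Cmin,ss = (D/Vd)·f/(1−f), so D = Cmin,ss·Vd·(1−f)/f.
D = 17 × 190 × (1−f)/f ≈ 17 × 190 × 1.82843 ≈ 5905.83 mg.

5906 mg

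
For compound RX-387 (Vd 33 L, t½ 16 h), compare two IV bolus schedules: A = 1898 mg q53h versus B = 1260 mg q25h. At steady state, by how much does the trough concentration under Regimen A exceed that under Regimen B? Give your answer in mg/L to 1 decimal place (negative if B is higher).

-13.1 mg/L

Regimen A: f = (1/2)^(53/16) ≈ 0.1007; Cmin,ss = (1898/33)·f/(1−f) ≈ 6.440 mg/L.
Regimen B: f = (1/2)^(25/16) ≈ 0.3386; Cmin,ss = (1260/33)·f/(1−f) ≈ 19.547 mg/L.
Difference ≈ 6.440 − 19.547 ≈ -13.107 mg/L.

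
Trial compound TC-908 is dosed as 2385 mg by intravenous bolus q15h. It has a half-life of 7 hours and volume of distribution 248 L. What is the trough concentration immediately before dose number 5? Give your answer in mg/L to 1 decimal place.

f = (1/2)^(τ/t½) = (1/2)^(15/7) ≈ 0.2264.
C₀ = D/Vd = 2385/248 ≈ 9.617 mg/L.
Before the 5th dose, 4 doses have been given. Superposition: Cmin = C₀·(f + f² + … + f^4).
≈ 9.617 × (0.2264 + 0.0513 + 0.0116 + 0.0026) ≈ 9.617 × 0.2919 ≈ 2.807 mg/L.

2.8 mg/L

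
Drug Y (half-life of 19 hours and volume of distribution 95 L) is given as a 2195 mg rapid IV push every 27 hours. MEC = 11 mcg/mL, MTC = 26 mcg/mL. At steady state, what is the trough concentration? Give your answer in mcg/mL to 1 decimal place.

τ/t½ = 27/19 ≈ 1.4211, so fraction remaining f = (1/2)^(27/19) ≈ 0.3734.
Accumulation ratio R = 1/(1 − f) ≈ 1/0.6266 ≈ 1.5959.
Each bolus raises the concentration by D/Vd = 2195/95 ≈ 23.105 mcg/mL.
Steady-state peak Cmax,ss = C₀·R ≈ 23.105 × 1.5959 ≈ 36.873 mcg/mL.
Steady-state trough Cmin,ss = Cmax,ss·f ≈ 36.873 × 0.3734 ≈ 13.768 mcg/mL.
Trough 13.8 mcg/mL vs MEC 11 mcg/mL: adequate.

13.8 mcg/mL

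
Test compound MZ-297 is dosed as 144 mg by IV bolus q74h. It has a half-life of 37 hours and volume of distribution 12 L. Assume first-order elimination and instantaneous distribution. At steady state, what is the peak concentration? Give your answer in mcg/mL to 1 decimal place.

16.0 mcg/mL

τ = 74 h = 2 half-lives, so f = (1/2)^2 = 0.25.
Accumulation ratio R = 1/(1 − f) = 1/0.75 = 4/3.
Single-dose peak C₀ = D/Vd = 144/12 = 12 mcg/mL.
Steady-state peak Cmax,ss = C₀·R = 12 × 4/3 ≈ 16.000 mcg/mL.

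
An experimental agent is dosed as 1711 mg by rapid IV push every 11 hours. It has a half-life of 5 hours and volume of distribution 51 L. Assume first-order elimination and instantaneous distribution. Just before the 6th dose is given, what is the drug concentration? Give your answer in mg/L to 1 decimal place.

f = (1/2)^(τ/t½) = (1/2)^(11/5) ≈ 0.2176.
C₀ = D/Vd = 1711/51 ≈ 33.549 mg/L.
Before the 6th dose, 5 doses have been given. Superposition: Cmin = C₀·(f + f² + … + f^5).
≈ 33.549 × (0.2176 + 0.0473 + 0.0103 + 0.0022 + 0.0005) ≈ 33.549 × 0.2779 ≈ 9.323 mg/L.

9.3 mg/L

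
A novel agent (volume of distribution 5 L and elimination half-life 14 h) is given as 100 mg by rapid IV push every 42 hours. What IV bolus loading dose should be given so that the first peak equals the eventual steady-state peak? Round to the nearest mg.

f = (1/2)^(42/14) ≈ 0.125000; accumulation ratio R = 1/(1−f) ≈ 1.14286.
Loading dose to hit Cmax,ss on first dose: D_load = D_maint·R ≈ 100 × 1.14286 ≈ 114.29 mg.

114 mg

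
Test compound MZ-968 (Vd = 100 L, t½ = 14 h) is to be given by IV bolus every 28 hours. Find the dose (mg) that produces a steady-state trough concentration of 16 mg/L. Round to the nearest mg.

τ/t½ = 28/14 ≈ 2, so f = (1/2)^(28/14) ≈ 0.250000.
Cmin,ss = (D/Vd)·f/(1−f), so D = Cmin,ss·Vd·(1−f)/f.
D = 16 × 100 × (1−f)/f ≈ 16 × 100 × 3.00000 ≈ 4800.00 mg.

4800 mg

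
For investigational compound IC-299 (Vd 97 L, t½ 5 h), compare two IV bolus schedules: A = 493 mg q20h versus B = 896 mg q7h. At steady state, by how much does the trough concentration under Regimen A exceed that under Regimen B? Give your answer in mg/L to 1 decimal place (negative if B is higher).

Regimen A: f = (1/2)^(20/5) ≈ 0.0625; Cmin,ss = (493/97)·f/(1−f) ≈ 0.339 mg/L.
Regimen B: f = (1/2)^(7/5) ≈ 0.3789; Cmin,ss = (896/97)·f/(1−f) ≈ 5.635 mg/L.
Difference ≈ 0.339 − 5.635 ≈ -5.296 mg/L.

-5.3 mg/L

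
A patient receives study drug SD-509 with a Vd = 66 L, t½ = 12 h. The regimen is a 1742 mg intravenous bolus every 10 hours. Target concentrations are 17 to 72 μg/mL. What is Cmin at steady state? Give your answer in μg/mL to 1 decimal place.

τ/t½ = 10/12 ≈ 0.83333, so fraction remaining f = (1/2)^(10/12) ≈ 0.5612.
At steady state, accumulation factor R = 1/(1 − e^(−kτ)) ≈ 2.2789.
Single-dose peak C₀ = D/Vd = 1742/66 ≈ 26.394 μg/mL.
Steady-state peak Cmax,ss = C₀·R ≈ 26.394 × 2.2789 ≈ 60.149 μg/mL.
Steady-state trough Cmin,ss = Cmax,ss·f ≈ 60.149 × 0.5612 ≈ 33.756 μg/mL.
Trough 33.8 μg/mL vs MEC 17 μg/mL: adequate.

33.8 μg/mL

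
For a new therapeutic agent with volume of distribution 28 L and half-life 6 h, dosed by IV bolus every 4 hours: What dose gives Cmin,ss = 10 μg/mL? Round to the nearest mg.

164 mg

τ/t½ = 4/6 ≈ 0.66667, so f = (1/2)^(4/6) ≈ 0.629961.
Cmin,ss = (D/Vd)·f/(1−f), so D = Cmin,ss·Vd·(1−f)/f.
D = 10 × 28 × (1−f)/f ≈ 10 × 28 × 0.58740 ≈ 164.47 mg.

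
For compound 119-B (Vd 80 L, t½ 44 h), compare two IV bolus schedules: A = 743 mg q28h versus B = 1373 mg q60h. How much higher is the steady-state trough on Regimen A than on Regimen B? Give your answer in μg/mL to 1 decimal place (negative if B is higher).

Regimen A: f = (1/2)^(28/44) ≈ 0.6433; Cmin,ss = (743/80)·f/(1−f) ≈ 16.750 μg/mL.
Regimen B: f = (1/2)^(60/44) ≈ 0.3886; Cmin,ss = (1373/80)·f/(1−f) ≈ 10.908 μg/mL.
Difference ≈ 16.750 − 10.908 ≈ 5.842 μg/mL.

5.8 μg/mL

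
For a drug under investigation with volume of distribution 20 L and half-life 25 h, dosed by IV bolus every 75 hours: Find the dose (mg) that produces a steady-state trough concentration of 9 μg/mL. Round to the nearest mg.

1260 mg

τ/t½ = 75/25 ≈ 3, so f = (1/2)^(75/25) ≈ 0.125000.
Cmin,ss = (D/Vd)·f/(1−f), so D = Cmin,ss·Vd·(1−f)/f.
D = 9 × 20 × (1−f)/f ≈ 9 × 20 × 7.00000 ≈ 1260.00 mg.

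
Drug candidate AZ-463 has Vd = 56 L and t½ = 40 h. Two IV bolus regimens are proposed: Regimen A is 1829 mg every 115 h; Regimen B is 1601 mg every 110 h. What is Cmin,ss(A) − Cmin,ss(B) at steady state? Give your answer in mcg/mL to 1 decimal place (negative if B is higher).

Regimen A: f = (1/2)^(115/40) ≈ 0.1363; Cmin,ss = (1829/56)·f/(1−f) ≈ 5.154 mcg/mL.
Regimen B: f = (1/2)^(110/40) ≈ 0.1487; Cmin,ss = (1601/56)·f/(1−f) ≈ 4.994 mcg/mL.
Difference ≈ 5.154 − 4.994 ≈ 0.160 mcg/mL.

0.2 mcg/mL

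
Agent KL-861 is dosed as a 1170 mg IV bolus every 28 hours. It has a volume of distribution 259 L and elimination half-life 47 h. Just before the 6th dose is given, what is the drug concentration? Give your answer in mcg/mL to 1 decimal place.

f = (1/2)^(τ/t½) = (1/2)^(28/47) ≈ 0.6617.
C₀ = D/Vd = 1170/259 ≈ 4.517 mcg/mL.
Before the 6th dose, 5 doses have been given. Superposition: Cmin = C₀·(f + f² + … + f^5).
≈ 4.517 × (0.6617 + 0.4378 + 0.2897 + 0.1917 + 0.1269) ≈ 4.517 × 1.7078 ≈ 7.714 mcg/mL.

7.7 mcg/mL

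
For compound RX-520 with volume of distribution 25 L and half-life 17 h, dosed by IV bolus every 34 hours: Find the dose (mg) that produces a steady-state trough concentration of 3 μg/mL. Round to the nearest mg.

τ/t½ = 34/17 ≈ 2, so f = (1/2)^(34/17) ≈ 0.250000.
Cmin,ss = (D/Vd)·f/(1−f), so D = Cmin,ss·Vd·(1−f)/f.
D = 3 × 25 × (1−f)/f ≈ 3 × 25 × 3.00000 ≈ 225.00 mg.

225 mg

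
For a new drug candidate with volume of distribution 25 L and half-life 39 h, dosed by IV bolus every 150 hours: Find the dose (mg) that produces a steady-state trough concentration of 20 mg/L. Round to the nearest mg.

6691 mg

τ/t½ = 150/39 ≈ 3.8462, so f = (1/2)^(150/39) ≈ 0.069533.
Cmin,ss = (D/Vd)·f/(1−f), so D = Cmin,ss·Vd·(1−f)/f.
D = 20 × 25 × (1−f)/f ≈ 20 × 25 × 13.38166 ≈ 6690.83 mg.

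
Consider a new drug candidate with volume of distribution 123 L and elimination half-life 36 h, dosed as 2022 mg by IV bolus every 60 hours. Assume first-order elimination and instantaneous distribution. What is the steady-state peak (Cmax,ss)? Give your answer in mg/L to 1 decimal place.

Over one 60-h interval, 60/36 ≈ 1.6667 half-lives elapse, leaving f ≈ 0.3150 of each dose.
At steady state, accumulation factor R = 1/(1 − e^(−kτ)) ≈ 1.4599.
Single-dose peak C₀ = D/Vd = 2022/123 ≈ 16.439 mg/L.
Steady-state peak Cmax,ss = C₀·R ≈ 16.439 × 1.4599 ≈ 23.999 mg/L.

24.0 mg/L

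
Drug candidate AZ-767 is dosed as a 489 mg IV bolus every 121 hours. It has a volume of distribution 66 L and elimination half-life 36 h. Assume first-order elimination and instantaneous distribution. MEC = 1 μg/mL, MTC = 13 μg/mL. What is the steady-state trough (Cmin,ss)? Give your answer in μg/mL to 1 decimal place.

τ/t½ = 121/36 ≈ 3.3611, so fraction remaining f = (1/2)^(121/36) ≈ 0.0973.
At steady state, accumulation factor R = 1/(1 − e^(−kτ)) ≈ 1.1078.
Single-dose peak C₀ = D/Vd = 489/66 ≈ 7.409 μg/mL.
Cmax,ss = C₀/(1 − f) ≈ 7.409/0.9027 ≈ 8.208 μg/mL.
One interval later, Cmin,ss = Cmax,ss·e^(−kτ) ≈ 8.208 × 0.0973 ≈ 0.799 μg/mL.
Trough 0.8 μg/mL vs MEC 1 μg/mL: subtherapeutic.

0.8 μg/mL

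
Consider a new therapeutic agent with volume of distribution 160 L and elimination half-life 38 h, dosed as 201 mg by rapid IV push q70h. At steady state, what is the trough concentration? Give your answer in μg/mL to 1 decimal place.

0.5 μg/mL

τ/t½ = 70/38 ≈ 1.8421, so fraction remaining f = (1/2)^(70/38) ≈ 0.2789.
Single-dose peak C₀ = D/Vd = 201/160 ≈ 1.256 μg/mL.
Steady-state trough Cmin,ss = C₀·f/(1−f) ≈ 1.256 × 0.2789/0.7211 ≈ 0.486 μg/mL.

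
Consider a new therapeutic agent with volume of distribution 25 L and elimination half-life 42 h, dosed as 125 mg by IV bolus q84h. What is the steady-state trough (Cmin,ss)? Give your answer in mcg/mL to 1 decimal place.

τ = 84 h = 2 half-lives, so f = (1/2)^2 = 0.25.
At steady state, R = 1/(1 − 0.25) = 4/3.
Single-dose peak C₀ = D/Vd = 125/25 = 5 mcg/mL.
Steady-state peak Cmax,ss = C₀·R = 5 × 4/3 ≈ 6.667 mcg/mL.
Steady-state trough Cmin,ss = Cmax,ss·f ≈ 6.667 × 0.25 ≈ 1.667 mcg/mL.

1.7 mcg/mL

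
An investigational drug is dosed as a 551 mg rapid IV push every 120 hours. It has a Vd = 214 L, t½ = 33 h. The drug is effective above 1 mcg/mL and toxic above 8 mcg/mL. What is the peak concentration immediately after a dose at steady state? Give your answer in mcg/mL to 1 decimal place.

k = ln2/t½ = ln2/33 ≈ 0.021004 h⁻¹; fraction remaining f = e^(−kτ) = e^(−0.021004×120) ≈ 0.0804.
At steady state, accumulation factor R = 1/(1 − e^(−kτ)) ≈ 1.0874.
Each bolus raises the concentration by D/Vd = 551/214 ≈ 2.575 mcg/mL.
Steady-state peak Cmax,ss = C₀·R ≈ 2.575 × 1.0874 ≈ 2.800 mcg/mL.
Peak 2.8 mcg/mL vs MTC 8 mcg/mL: below toxic threshold.

2.8 mcg/mL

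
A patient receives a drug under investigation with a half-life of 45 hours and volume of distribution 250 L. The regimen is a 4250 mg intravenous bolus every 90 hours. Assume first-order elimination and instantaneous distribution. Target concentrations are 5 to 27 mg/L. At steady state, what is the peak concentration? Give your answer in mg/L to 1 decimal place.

22.7 mg/L

The dosing interval is 2 half-lives, so f = 2^(−2) = 0.25.
Accumulation ratio R = 1/(1 − f) = 1/0.75 = 4/3.
Single-dose peak C₀ = D/Vd = 4250/250 = 17 mg/L.
Steady-state peak Cmax,ss = C₀·R = 17 × 4/3 ≈ 22.667 mg/L.
Peak 22.7 mg/L vs MTC 27 mg/L: below toxic threshold.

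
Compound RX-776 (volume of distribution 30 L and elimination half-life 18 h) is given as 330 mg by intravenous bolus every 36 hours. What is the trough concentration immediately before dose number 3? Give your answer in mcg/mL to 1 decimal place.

f = (1/2)^(τ/t½) = (1/2)^(36/18) ≈ 0.2500.
C₀ = D/Vd = 330/30 ≈ 11.000 mcg/mL.
Before the 3rd dose, 2 doses have been given. Superposition: Cmin = C₀·(f + f²).
≈ 11.000 × (0.2500 + 0.0625) ≈ 11.000 × 0.3125 ≈ 3.438 mcg/mL.

3.4 mcg/mL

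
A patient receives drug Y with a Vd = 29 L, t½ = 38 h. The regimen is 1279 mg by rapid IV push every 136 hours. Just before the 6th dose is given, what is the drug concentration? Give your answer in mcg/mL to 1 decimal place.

4.0 mcg/mL

f = (1/2)^(τ/t½) = (1/2)^(136/38) ≈ 0.0837.
C₀ = D/Vd = 1279/29 ≈ 44.103 mcg/mL.
Before the 6th dose, 5 doses have been given. Superposition: Cmin = C₀·(f + f² + … + f^5).
≈ 44.103 × (0.0837 + 0.0070 + 0.0006 + 0.0000 + 0.0000) ≈ 44.103 × 0.0913 ≈ 4.027 mcg/mL.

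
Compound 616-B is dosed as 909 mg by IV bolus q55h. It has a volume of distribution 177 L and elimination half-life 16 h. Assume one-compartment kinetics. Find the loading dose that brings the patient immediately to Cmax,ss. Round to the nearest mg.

f = (1/2)^(55/16) ≈ 0.092302; accumulation ratio R = 1/(1−f) ≈ 1.10169.
Loading dose to hit Cmax,ss on first dose: D_load = D_maint·R ≈ 909 × 1.10169 ≈ 1001.44 mg.

1001 mg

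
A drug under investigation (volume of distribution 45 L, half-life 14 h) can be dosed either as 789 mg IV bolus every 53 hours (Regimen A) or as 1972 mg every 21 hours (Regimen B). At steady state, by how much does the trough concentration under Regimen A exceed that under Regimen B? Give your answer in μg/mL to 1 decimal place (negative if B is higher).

-22.6 μg/mL

Regimen A: f = (1/2)^(53/14) ≈ 0.0725; Cmin,ss = (789/45)·f/(1−f) ≈ 1.371 μg/mL.
Regimen B: f = (1/2)^(21/14) ≈ 0.3536; Cmin,ss = (1972/45)·f/(1−f) ≈ 23.972 μg/mL.
Difference ≈ 1.371 − 23.972 ≈ -22.601 μg/mL.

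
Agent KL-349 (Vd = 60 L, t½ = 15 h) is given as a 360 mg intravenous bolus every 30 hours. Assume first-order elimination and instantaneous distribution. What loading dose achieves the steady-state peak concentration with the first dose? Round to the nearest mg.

f = (1/2)^(30/15) ≈ 0.250000; accumulation ratio R = 1/(1−f) ≈ 1.33333.
Loading dose to hit Cmax,ss on first dose: D_load = D_maint·R ≈ 360 × 1.33333 ≈ 480.00 mg.

480 mg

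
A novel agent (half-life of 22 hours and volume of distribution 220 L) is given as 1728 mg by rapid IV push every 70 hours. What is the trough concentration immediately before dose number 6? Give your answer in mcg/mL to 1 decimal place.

1.0 mcg/mL

f = (1/2)^(τ/t½) = (1/2)^(70/22) ≈ 0.1102.
C₀ = D/Vd = 1728/220 ≈ 7.855 mcg/mL.
Before the 6th dose, 5 doses have been given. Superposition: Cmin = C₀·(f + f² + … + f^5).
≈ 7.855 × (0.1102 + 0.0121 + 0.0013 + 0.0001 + 0.0000) ≈ 7.855 × 0.1237 ≈ 0.972 mcg/mL.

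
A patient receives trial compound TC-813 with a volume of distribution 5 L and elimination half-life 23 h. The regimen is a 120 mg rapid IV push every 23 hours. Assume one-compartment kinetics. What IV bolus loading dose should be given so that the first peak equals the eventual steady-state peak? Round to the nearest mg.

f = (1/2)^(23/23) ≈ 0.500000; accumulation ratio R = 1/(1−f) ≈ 2.00000.
Loading dose to hit Cmax,ss on first dose: D_load = D_maint·R ≈ 120 × 2.00000 ≈ 240.00 mg.

240 mg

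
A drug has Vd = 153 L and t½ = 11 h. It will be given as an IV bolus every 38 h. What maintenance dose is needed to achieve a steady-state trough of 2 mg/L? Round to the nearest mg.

τ/t½ = 38/11 ≈ 3.4545, so f = (1/2)^(38/11) ≈ 0.091218.
Cmin,ss = (D/Vd)·f/(1−f), so D = Cmin,ss·Vd·(1−f)/f.
D = 2 × 153 × (1−f)/f ≈ 2 × 153 × 9.96275 ≈ 3048.60 mg.

3049 mg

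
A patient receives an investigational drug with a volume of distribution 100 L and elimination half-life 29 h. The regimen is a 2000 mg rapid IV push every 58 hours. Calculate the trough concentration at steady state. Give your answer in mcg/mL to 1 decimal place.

τ = 58 h = 2 half-lives, so f = (1/2)^2 = 0.25.
At steady state, R = 1/(1 − 0.25) = 4/3.
Single-dose peak C₀ = D/Vd = 2000/100 = 20 mcg/mL.
Steady-state peak Cmax,ss = C₀·R = 20 × 4/3 ≈ 26.667 mcg/mL.
Steady-state trough Cmin,ss = Cmax,ss·f ≈ 26.667 × 0.25 ≈ 6.667 mcg/mL.

6.7 mcg/mL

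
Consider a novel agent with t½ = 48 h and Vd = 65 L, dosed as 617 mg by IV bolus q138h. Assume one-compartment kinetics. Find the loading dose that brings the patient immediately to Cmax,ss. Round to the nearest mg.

714 mg

f = (1/2)^(138/48) ≈ 0.136313; accumulation ratio R = 1/(1−f) ≈ 1.15783.
Loading dose to hit Cmax,ss on first dose: D_load = D_maint·R ≈ 617 × 1.15783 ≈ 714.38 mg.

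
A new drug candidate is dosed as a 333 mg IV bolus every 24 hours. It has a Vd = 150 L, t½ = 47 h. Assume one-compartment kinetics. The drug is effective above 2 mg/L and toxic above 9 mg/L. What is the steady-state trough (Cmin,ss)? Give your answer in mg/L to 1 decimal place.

5.2 mg/L

k = ln2/t½ = ln2/47 ≈ 0.014748 h⁻¹; fraction remaining f = e^(−kτ) = e^(−0.014748×24) ≈ 0.7019.
At steady state, accumulation factor R = 1/(1 − e^(−kτ)) ≈ 3.3546.
Each bolus raises the concentration by D/Vd = 333/150 ≈ 2.220 mg/L.
Steady-state peak Cmax,ss = C₀·R ≈ 2.220 × 3.3546 ≈ 7.447 mg/L.
Steady-state trough Cmin,ss = Cmax,ss·f ≈ 7.447 × 0.7019 ≈ 5.227 mg/L.
Trough 5.2 mg/L vs MEC 2 mg/L: adequate.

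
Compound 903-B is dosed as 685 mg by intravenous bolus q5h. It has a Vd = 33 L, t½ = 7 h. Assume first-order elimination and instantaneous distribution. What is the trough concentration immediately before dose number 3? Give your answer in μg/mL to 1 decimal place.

20.4 μg/mL

f = (1/2)^(τ/t½) = (1/2)^(5/7) ≈ 0.6095.
C₀ = D/Vd = 685/33 ≈ 20.758 μg/mL.
Before the 3rd dose, 2 doses have been given. Superposition: Cmin = C₀·(f + f²).
≈ 20.758 × (0.6095 + 0.3715) ≈ 20.758 × 0.9810 ≈ 20.364 μg/mL.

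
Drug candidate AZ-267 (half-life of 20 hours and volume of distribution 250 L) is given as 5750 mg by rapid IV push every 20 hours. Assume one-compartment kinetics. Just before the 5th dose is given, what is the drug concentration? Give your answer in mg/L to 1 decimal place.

21.6 mg/L

f = (1/2)^(τ/t½) = (1/2)^(20/20) ≈ 0.5000.
C₀ = D/Vd = 5750/250 ≈ 23.000 mg/L.
Before the 5th dose, 4 doses have been given. Superposition: Cmin = C₀·(f + f² + … + f^4).
≈ 23.000 × (0.5000 + 0.2500 + 0.1250 + 0.0625) ≈ 23.000 × 0.9375 ≈ 21.562 mg/L.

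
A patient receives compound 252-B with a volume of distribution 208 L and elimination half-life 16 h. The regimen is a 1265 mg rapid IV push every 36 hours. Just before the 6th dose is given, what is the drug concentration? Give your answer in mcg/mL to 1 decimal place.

f = (1/2)^(τ/t½) = (1/2)^(36/16) ≈ 0.2102.
C₀ = D/Vd = 1265/208 ≈ 6.082 mcg/mL.
Before the 6th dose, 5 doses have been given. Superposition: Cmin = C₀·(f + f² + … + f^5).
≈ 6.082 × (0.2102 + 0.0442 + 0.0093 + 0.0020 + 0.0004) ≈ 6.082 × 0.2661 ≈ 1.618 mcg/mL.

1.6 mcg/mL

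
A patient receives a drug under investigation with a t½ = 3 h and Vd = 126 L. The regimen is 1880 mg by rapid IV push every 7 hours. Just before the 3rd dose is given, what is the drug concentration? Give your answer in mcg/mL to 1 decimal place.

f = (1/2)^(τ/t½) = (1/2)^(7/3) ≈ 0.1984.
C₀ = D/Vd = 1880/126 ≈ 14.921 mcg/mL.
Before the 3rd dose, 2 doses have been given. Superposition: Cmin = C₀·(f + f²).
≈ 14.921 × (0.1984 + 0.0394) ≈ 14.921 × 0.2378 ≈ 3.548 mcg/mL.

3.5 mcg/mL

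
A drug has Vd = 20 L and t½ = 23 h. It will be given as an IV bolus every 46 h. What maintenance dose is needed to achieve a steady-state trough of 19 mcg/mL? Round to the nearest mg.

τ/t½ = 46/23 ≈ 2, so f = (1/2)^(46/23) ≈ 0.250000.
Cmin,ss = (D/Vd)·f/(1−f), so D = Cmin,ss·Vd·(1−f)/f.
D = 19 × 20 × (1−f)/f ≈ 19 × 20 × 3.00000 ≈ 1140.00 mg.

1140 mg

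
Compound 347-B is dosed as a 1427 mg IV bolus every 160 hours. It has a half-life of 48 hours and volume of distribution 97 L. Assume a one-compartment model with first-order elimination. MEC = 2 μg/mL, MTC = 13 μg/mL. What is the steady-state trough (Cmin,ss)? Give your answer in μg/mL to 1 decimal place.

k = ln2/t½ = ln2/48 ≈ 0.014441 h⁻¹; fraction remaining f = e^(−kτ) = e^(−0.014441×160) ≈ 0.0992.
Accumulation ratio R = 1/(1 − f) ≈ 1/0.9008 ≈ 1.1101.
Single-dose peak C₀ = D/Vd = 1427/97 ≈ 14.711 μg/mL.
Cmax,ss = C₀/(1 − f) ≈ 14.711/0.9008 ≈ 16.331 μg/mL.
Steady-state trough Cmin,ss = Cmax,ss·f ≈ 16.331 × 0.0992 ≈ 1.620 μg/mL.
Trough 1.6 μg/mL vs MEC 2 μg/mL: subtherapeutic.

1.6 μg/mL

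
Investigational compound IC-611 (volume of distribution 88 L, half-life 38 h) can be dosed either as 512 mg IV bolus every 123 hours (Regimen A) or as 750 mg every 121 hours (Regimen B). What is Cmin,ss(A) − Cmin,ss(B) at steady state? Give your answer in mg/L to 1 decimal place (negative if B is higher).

-0.4 mg/L

Regimen A: f = (1/2)^(123/38) ≈ 0.1061; Cmin,ss = (512/88)·f/(1−f) ≈ 0.691 mg/L.
Regimen B: f = (1/2)^(121/38) ≈ 0.1100; Cmin,ss = (750/88)·f/(1−f) ≈ 1.053 mg/L.
Difference ≈ 0.691 − 1.053 ≈ -0.362 mg/L.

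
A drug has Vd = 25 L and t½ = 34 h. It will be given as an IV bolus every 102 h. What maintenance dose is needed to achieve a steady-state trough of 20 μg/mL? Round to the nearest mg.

τ/t½ = 102/34 ≈ 3, so f = (1/2)^(102/34) ≈ 0.125000.
Cmin,ss = (D/Vd)·f/(1−f), so D = Cmin,ss·Vd·(1−f)/f.
D = 20 × 25 × (1−f)/f ≈ 20 × 25 × 7.00000 ≈ 3500.00 mg.

3500 mg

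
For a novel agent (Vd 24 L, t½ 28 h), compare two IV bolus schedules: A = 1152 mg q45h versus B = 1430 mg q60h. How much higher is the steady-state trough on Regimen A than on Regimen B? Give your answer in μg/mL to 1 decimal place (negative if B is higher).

Regimen A: f = (1/2)^(45/28) ≈ 0.3282; Cmin,ss = (1152/24)·f/(1−f) ≈ 23.450 μg/mL.
Regimen B: f = (1/2)^(60/28) ≈ 0.2264; Cmin,ss = (1430/24)·f/(1−f) ≈ 17.438 μg/mL.
Difference ≈ 23.450 − 17.438 ≈ 6.012 μg/mL.

6.0 μg/mL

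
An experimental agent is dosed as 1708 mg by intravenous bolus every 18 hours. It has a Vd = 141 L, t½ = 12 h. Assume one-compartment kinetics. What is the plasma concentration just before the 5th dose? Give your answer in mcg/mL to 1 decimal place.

6.5 mcg/mL

f = (1/2)^(τ/t½) = (1/2)^(18/12) ≈ 0.3536.
C₀ = D/Vd = 1708/141 ≈ 12.113 mcg/mL.
Before the 5th dose, 4 doses have been given. Superposition: Cmin = C₀·(f + f² + … + f^4).
≈ 12.113 × (0.3536 + 0.1250 + 0.0442 + 0.0156) ≈ 12.113 × 0.5384 ≈ 6.522 mcg/mL.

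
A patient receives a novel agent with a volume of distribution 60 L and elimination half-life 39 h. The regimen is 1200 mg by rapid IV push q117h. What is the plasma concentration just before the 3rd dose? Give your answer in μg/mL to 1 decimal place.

2.8 μg/mL

f = (1/2)^(τ/t½) = (1/2)^(117/39) ≈ 0.1250.
C₀ = D/Vd = 1200/60 ≈ 20.000 μg/mL.
Before the 3rd dose, 2 doses have been given. Superposition: Cmin = C₀·(f + f²).
≈ 20.000 × (0.1250 + 0.0156) ≈ 20.000 × 0.1406 ≈ 2.812 μg/mL.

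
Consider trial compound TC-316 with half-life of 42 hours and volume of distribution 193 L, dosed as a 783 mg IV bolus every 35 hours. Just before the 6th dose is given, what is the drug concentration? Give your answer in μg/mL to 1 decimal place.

f = (1/2)^(τ/t½) = (1/2)^(35/42) ≈ 0.5612.
C₀ = D/Vd = 783/193 ≈ 4.057 μg/mL.
Before the 6th dose, 5 doses have been given. Superposition: Cmin = C₀·(f + f² + … + f^5).
≈ 4.057 × (0.5612 + 0.3149 + 0.1767 + 0.0992 + 0.0557) ≈ 4.057 × 1.2077 ≈ 4.900 μg/mL.

4.9 μg/mL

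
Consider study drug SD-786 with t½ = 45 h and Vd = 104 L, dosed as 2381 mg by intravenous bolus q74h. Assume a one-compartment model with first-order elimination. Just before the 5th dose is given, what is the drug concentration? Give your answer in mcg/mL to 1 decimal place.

10.7 mcg/mL

f = (1/2)^(τ/t½) = (1/2)^(74/45) ≈ 0.3199.
C₀ = D/Vd = 2381/104 ≈ 22.894 mcg/mL.
Before the 5th dose, 4 doses have been given. Superposition: Cmin = C₀·(f + f² + … + f^4).
≈ 22.894 × (0.3199 + 0.1023 + 0.0327 + 0.0105) ≈ 22.894 × 0.4654 ≈ 10.655 mcg/mL.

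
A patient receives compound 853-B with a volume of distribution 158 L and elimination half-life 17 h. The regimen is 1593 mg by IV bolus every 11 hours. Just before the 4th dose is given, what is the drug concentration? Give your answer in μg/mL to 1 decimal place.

13.2 μg/mL

f = (1/2)^(τ/t½) = (1/2)^(11/17) ≈ 0.6386.
C₀ = D/Vd = 1593/158 ≈ 10.082 μg/mL.
Before the 4th dose, 3 doses have been given. Superposition: Cmin = C₀·(f + f² + … + f^3).
≈ 10.082 × (0.6386 + 0.4078 + 0.2604) ≈ 10.082 × 1.3068 ≈ 13.175 μg/mL.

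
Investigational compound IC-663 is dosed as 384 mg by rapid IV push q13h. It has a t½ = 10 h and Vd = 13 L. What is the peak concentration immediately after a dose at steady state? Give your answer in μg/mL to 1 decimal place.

τ/t½ = 13/10 ≈ 1.3, so fraction remaining f = (1/2)^(13/10) ≈ 0.4061.
Accumulation ratio R = 1/(1 − f) ≈ 1/0.5939 ≈ 1.6838.
Single-dose peak C₀ = D/Vd = 384/13 ≈ 29.538 μg/mL.
Steady-state peak Cmax,ss = C₀·R ≈ 29.538 × 1.6838 ≈ 49.736 μg/mL.

49.7 μg/mL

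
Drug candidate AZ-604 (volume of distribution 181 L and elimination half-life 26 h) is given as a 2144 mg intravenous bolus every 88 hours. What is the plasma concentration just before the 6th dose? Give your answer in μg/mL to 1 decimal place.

1.3 μg/mL

f = (1/2)^(τ/t½) = (1/2)^(88/26) ≈ 0.0957.
C₀ = D/Vd = 2144/181 ≈ 11.845 μg/mL.
Before the 6th dose, 5 doses have been given. Superposition: Cmin = C₀·(f + f² + … + f^5).
≈ 11.845 × (0.0957 + 0.0092 + 0.0009 + 0.0001 + 0.0000) ≈ 11.845 × 0.1059 ≈ 1.254 μg/mL.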